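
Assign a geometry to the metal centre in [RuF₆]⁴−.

Summing ligand charges against the −4 overall charge gives an oxidation state of +2 for ruthenium.
Ruthenium is a group-8 element; Ru(II) is therefore d⁶.
With 6 monodentate ligands the coordination number is 6.
Six donors around a single metal centre give an octahedral coordination sphere.

octahedral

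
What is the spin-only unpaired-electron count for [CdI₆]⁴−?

Ligand charges: each iodide is −1. With an overall charge of −4 the cadmium centre must be in the +2 oxidation state.
Cd sits in group 12, so the d-electron count is 12 − 2 = 10.
In an octahedral field the d¹⁰ configuration is t₂g⁶e_g⁴, giving 0 unpaired electrons.

0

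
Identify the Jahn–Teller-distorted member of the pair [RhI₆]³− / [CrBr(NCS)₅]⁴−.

[CrBr(NCS)₅]⁴−

[RhI₆]³−: Ligand charges: each iodide is −1. With an overall charge of −3 the rhodium centre must be in the +3 oxidation state. Rhodium is a group-9 element; Rh(III) is therefore d⁶. A 4d ion has a large Δₒ and is invariably low-spin. The d⁶ configuration leaves the e_g set evenly filled (or empty) — no strong Jahn–Teller driving force.
[CrBr(NCS)₅]⁴−: Each bromide is −1; each isothiocyanate is −1; balancing the −4 overall charge requires Cr(II). Cr sits in group 6, so the d-electron count is 6 − 2 = 4. Bromide and isothiocyanate are weak-field ligands for a first-row metal, so the complex is high-spin. The t₂g³e_g¹ (high-spin) configuration has an unevenly filled e_g set; the Jahn–Teller theorem predicts a tetragonal distortion (typically axial elongation) to lift the degeneracy.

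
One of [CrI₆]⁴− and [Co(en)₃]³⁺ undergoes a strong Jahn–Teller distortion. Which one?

[CrI₆]⁴−

[CrI₆]⁴−: Summing ligand charges against the −4 overall charge gives an oxidation state of +2 for chromium. Group 6 minus oxidation state 2 gives a d⁴ configuration. Iodide is a weak-field ligand for a first-row metal, so the complex is high-spin. The t₂g³e_g¹ (high-spin) configuration has an unevenly filled e_g set; the Jahn–Teller theorem predicts a tetragonal distortion (typically axial elongation) to lift the degeneracy.
[Co(en)₃]³⁺: Ligand charges: ethylenediamine is neutral. With an overall charge of +3 the cobalt centre must be in the +3 oxidation state. Group 9 minus oxidation state 3 gives a d⁶ configuration. Co(III) has an exceptionally large octahedral splitting and is low-spin with essentially every ligand except fluoride. The d⁶ configuration leaves the e_g set evenly filled (or empty) — no strong Jahn–Teller driving force.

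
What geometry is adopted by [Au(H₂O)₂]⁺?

linear

Water is neutral; balancing the +1 overall charge requires Au(I).
Au sits in group 11, so the d-electron count is 11 − 1 = 10.
With 2 monodentate ligands the coordination number is 2.
A d¹⁰ ion with only two ligands adopts a linear arrangement (sp hybridisation; no CFSE preference).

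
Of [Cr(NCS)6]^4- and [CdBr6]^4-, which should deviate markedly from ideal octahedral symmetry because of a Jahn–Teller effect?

[Cr(NCS)6]^4-

[Cr(NCS)6]^4-: Summing ligand charges against the −4 overall charge gives an oxidation state of +2 for chromium. Cr sits in group 6, so the d-electron count is 6 − 2 = 4. Isothiocyanate is a weak-field ligand for a first-row metal, so the complex is high-spin. The t₂g³e_g¹ (high-spin) configuration has an unevenly filled e_g set; the Jahn–Teller theorem predicts a tetragonal distortion (typically axial elongation) to lift the degeneracy.
[CdBr6]^4-: Summing ligand charges against the −4 overall charge gives an oxidation state of +2 for cadmium. Group 12 minus oxidation state 2 gives a d¹⁰ configuration. The d¹⁰ configuration leaves the e_g set evenly filled (or empty) — no strong Jahn–Teller driving force.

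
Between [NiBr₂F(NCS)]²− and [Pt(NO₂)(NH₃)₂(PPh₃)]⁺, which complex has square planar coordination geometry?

[Pt(NO₂)(NH₃)₂(PPh₃)]⁺

For [NiBr₂F(NCS)]²−: Each bromide is −1; each fluoride is −1; each isothiocyanate is −1; balancing the −2 overall charge requires Ni(II). Ni sits in group 10, so the d-electron count is 10 − 2 = 8. Bromide, fluoride, and isothiocyanate are weak-field ligands. With weak-field ligands the CFSE gain from square planar is small, so a 3d d⁸ ion takes the sterically preferred tetrahedral geometry. → tetrahedral.
For [Pt(NO₂)(NH₃)₂(PPh₃)]⁺: Summing ligand charges against the +1 overall charge gives an oxidation state of +2 for platinum. Pt sits in group 10, so the d-electron count is 10 − 2 = 8. A 5d d⁸ ion has a large crystal-field splitting; square planar leaves the high-energy d_{x²−y²} orbital empty and maximises CFSE. → square planar.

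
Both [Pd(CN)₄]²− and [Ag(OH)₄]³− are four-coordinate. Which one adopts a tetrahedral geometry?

[Ag(OH)₄]³−

For [Pd(CN)₄]²−: Ligand charges: each cyanide is −1. With an overall charge of −2 the palladium centre must be in the +2 oxidation state. Palladium is a group-10 element; Pd(II) is therefore d⁸. A 4d d⁸ ion has a large crystal-field splitting; square planar leaves the high-energy d_{x²−y²} orbital empty and maximises CFSE. → square planar.
For [Ag(OH)₄]³−: Summing ligand charges against the −3 overall charge gives an oxidation state of +1 for silver. Silver is a group-11 element; Ag(I) is therefore d¹⁰. A d¹⁰ ion has no crystal-field stabilisation preference between square planar and tetrahedral, so four ligands adopt the sterically favoured tetrahedral geometry. → tetrahedral.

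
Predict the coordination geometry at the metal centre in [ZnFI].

Ligand charges: each fluoride is −1; each iodide is −1. With an overall charge of 0 the zinc centre must be in the +2 oxidation state.
Zn sits in group 12, so the d-electron count is 12 − 2 = 10.
With 2 monodentate ligands the coordination number is 2.
A d¹⁰ ion with only two ligands adopts a linear arrangement (sp hybridisation; no CFSE preference).

linear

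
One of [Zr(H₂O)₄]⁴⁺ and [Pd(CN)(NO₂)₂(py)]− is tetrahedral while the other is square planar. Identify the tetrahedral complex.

[Zr(H₂O)₄]⁴⁺

For [Zr(H₂O)₄]⁴⁺: Water is neutral; balancing the +4 overall charge requires Zr(IV). Group 4 minus oxidation state 4 gives a d⁰ configuration. A d⁰ ion has no crystal-field stabilisation preference between square planar and tetrahedral, so four ligands adopt the sterically favoured tetrahedral geometry. → tetrahedral.
For [Pd(CN)(NO₂)₂(py)]−: Summing ligand charges against the −1 overall charge gives an oxidation state of +2 for palladium. Group 10 minus oxidation state 2 gives a d⁸ configuration. A 4d d⁸ ion has a large crystal-field splitting; square planar leaves the high-energy d_{x²−y²} orbital empty and maximises CFSE. → square planar.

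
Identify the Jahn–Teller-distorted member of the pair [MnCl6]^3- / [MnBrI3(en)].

[MnCl6]^3-: Each chloride is −1; balancing the −3 overall charge requires Mn(III). Manganese is a group-7 element; Mn(III) is therefore d⁴. Chloride is a weak-field ligand for a first-row metal, so the complex is high-spin. The t₂g³e_g¹ (high-spin) configuration has an unevenly filled e_g set; the Jahn–Teller theorem predicts a tetragonal distortion (typically axial elongation) to lift the degeneracy.
[MnBrI3(en)]: Ligand charges: each bromide is −1; each iodide is −1; ethylenediamine is neutral. With an overall charge of 0 the manganese centre must be in the +4 oxidation state. Group 7 minus oxidation state 4 gives a d³ configuration. The d³ configuration leaves the e_g set evenly filled (or empty) — no strong Jahn–Teller driving force.

[MnCl6]^3-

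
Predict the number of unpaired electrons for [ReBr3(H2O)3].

Ligand charges: each bromide is −1; water is neutral. With an overall charge of 0 the rhenium centre must be in the +3 oxidation state.
Re sits in group 7, so the d-electron count is 7 − 3 = 4.
The spin state decides the count: a 5d ion has a large Δₒ and is invariably low-spin.
An octahedral low-spin d⁴ ion is t₂g⁴e_g⁰, giving 2 unpaired electrons.

2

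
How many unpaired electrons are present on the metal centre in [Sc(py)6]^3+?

Ligand charges: pyridine is neutral. With an overall charge of +3 the scandium centre must be in the +3 oxidation state.
Scandium is a group-3 element; Sc(III) is therefore d⁰.
In an octahedral field the d⁰ configuration is t₂g⁰e_g⁰, giving 0 unpaired electrons.

0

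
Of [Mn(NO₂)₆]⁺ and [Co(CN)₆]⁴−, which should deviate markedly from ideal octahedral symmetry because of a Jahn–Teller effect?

[Co(CN)₆]⁴−

[Mn(NO₂)₆]⁺: Summing ligand charges against the +1 overall charge gives an oxidation state of +7 for manganese. Group 7 minus oxidation state 7 gives a d⁰ configuration. The d⁰ configuration leaves the e_g set evenly filled (or empty) — no strong Jahn–Teller driving force.
[Co(CN)₆]⁴−: Summing ligand charges against the −4 overall charge gives an oxidation state of +2 for cobalt. Group 9 minus oxidation state 2 gives a d⁷ configuration. Cyanide is a strong-field ligand (high in the spectrochemical series) for a first-row metal, so the complex is low-spin. The t₂g⁶e_g¹ (low-spin) configuration has an unevenly filled e_g set; the Jahn–Teller theorem predicts a tetragonal distortion (typically axial elongation) to lift the degeneracy.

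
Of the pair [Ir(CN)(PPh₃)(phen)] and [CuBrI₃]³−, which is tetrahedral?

For [Ir(CN)(PPh₃)(phen)]: Ligand charges: each cyanide is −1; triphenylphosphine is neutral; 1,10-phenanthroline is neutral. With an overall charge of 0 the iridium centre must be in the +1 oxidation state. Ir sits in group 9, so the d-electron count is 9 − 1 = 8. A 5d d⁸ ion has a large crystal-field splitting; square planar leaves the high-energy d_{x²−y²} orbital empty and maximises CFSE. → square planar.
For [CuBrI₃]³−: Ligand charges: each bromide is −1; each iodide is −1. With an overall charge of −3 the copper centre must be in the +1 oxidation state. Cu sits in group 11, so the d-electron count is 11 − 1 = 10. A d¹⁰ ion has no crystal-field stabilisation preference between square planar and tetrahedral, so four ligands adopt the sterically favoured tetrahedral geometry. → tetrahedral.

[CuBrI₃]³−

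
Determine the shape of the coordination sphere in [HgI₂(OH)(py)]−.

tetrahedral

Summing ligand charges against the −1 overall charge gives an oxidation state of +2 for mercury.
Hg sits in group 12, so the d-electron count is 12 − 2 = 10.
With 4 monodentate ligands the coordination number is 4.
A d¹⁰ ion has no crystal-field stabilisation preference between square planar and tetrahedral, so four ligands adopt the sterically favoured tetrahedral geometry.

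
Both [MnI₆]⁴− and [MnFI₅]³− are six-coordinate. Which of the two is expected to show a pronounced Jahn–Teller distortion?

[MnI₆]⁴−: Each iodide is −1; balancing the −4 overall charge requires Mn(II). Mn sits in group 7, so the d-electron count is 7 − 2 = 5. Iodide is a weak-field ligand for a first-row metal, so the complex is high-spin. The d⁵ configuration leaves the e_g set evenly filled (or empty) — no strong Jahn–Teller driving force.
[MnFI₅]³−: Each fluoride is −1; each iodide is −1; balancing the −3 overall charge requires Mn(III). Group 7 minus oxidation state 3 gives a d⁴ configuration. Fluoride and iodide are weak-field ligands for a first-row metal, so the complex is high-spin. The t₂g³e_g¹ (high-spin) configuration has an unevenly filled e_g set; the Jahn–Teller theorem predicts a tetragonal distortion (typically axial elongation) to lift the degeneracy.

[MnFI₅]³−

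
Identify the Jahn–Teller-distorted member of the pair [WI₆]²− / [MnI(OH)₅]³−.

[MnI(OH)₅]³−

[WI₆]²−: Summing ligand charges against the −2 overall charge gives an oxidation state of +4 for tungsten. W sits in group 6, so the d-electron count is 6 − 4 = 2. The d² configuration leaves the e_g set evenly filled (or empty) — no strong Jahn–Teller driving force.
[MnI(OH)₅]³−: Summing ligand charges against the −3 overall charge gives an oxidation state of +3 for manganese. Manganese is a group-7 element; Mn(III) is therefore d⁴. Hydroxide and iodide are weak-field ligands for a first-row metal, so the complex is high-spin. The t₂g³e_g¹ (high-spin) configuration has an unevenly filled e_g set; the Jahn–Teller theorem predicts a tetragonal distortion (typically axial elongation) to lift the degeneracy.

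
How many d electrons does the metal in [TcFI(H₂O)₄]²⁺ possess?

d³

Summing ligand charges against the +2 overall charge gives an oxidation state of +4 for technetium.
Tc sits in group 7, so the d-electron count is 7 − 4 = 3.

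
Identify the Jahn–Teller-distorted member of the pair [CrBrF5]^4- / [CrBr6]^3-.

[CrBrF5]^4-

[CrBrF5]^4-: Each bromide is −1; each fluoride is −1; balancing the −4 overall charge requires Cr(II). Chromium is a group-6 element; Cr(II) is therefore d⁴. Bromide and fluoride are weak-field ligands for a first-row metal, so the complex is high-spin. The t₂g³e_g¹ (high-spin) configuration has an unevenly filled e_g set; the Jahn–Teller theorem predicts a tetragonal distortion (typically axial elongation) to lift the degeneracy.
[CrBr6]^3-: Ligand charges: each bromide is −1. With an overall charge of −3 the chromium centre must be in the +3 oxidation state. Group 6 minus oxidation state 3 gives a d³ configuration. The d³ configuration leaves the e_g set evenly filled (or empty) — no strong Jahn–Teller driving force.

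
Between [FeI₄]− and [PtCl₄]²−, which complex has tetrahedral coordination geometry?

[FeI₄]−

For [FeI₄]−: Each iodide is −1; balancing the −1 overall charge requires Fe(III). Group 8 minus oxidation state 3 gives a d⁵ configuration. A high-spin d⁵ ion has zero CFSE in either geometry, so four ligands adopt the sterically favoured tetrahedral geometry. → tetrahedral.
For [PtCl₄]²−: Each chloride is −1; balancing the −2 overall charge requires Pt(II). Group 10 minus oxidation state 2 gives a d⁸ configuration. A 5d d⁸ ion has a large crystal-field splitting; square planar leaves the high-energy d_{x²−y²} orbital empty and maximises CFSE. → square planar.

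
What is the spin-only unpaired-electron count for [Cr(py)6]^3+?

Summing ligand charges against the +3 overall charge gives an oxidation state of +3 for chromium.
Chromium is a group-6 element; Cr(III) is therefore d³.
In an octahedral field the d³ configuration is t₂g³e_g⁰ (only one arrangement possible), giving 3 unpaired electrons.

3 unpaired electrons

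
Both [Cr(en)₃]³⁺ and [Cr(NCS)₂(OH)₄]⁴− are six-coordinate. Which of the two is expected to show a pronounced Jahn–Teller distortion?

[Cr(NCS)₂(OH)₄]⁴−

[Cr(en)₃]³⁺: Ligand charges: ethylenediamine is neutral. With an overall charge of +3 the chromium centre must be in the +3 oxidation state. Chromium is a group-6 element; Cr(III) is therefore d³. The d³ configuration leaves the e_g set evenly filled (or empty) — no strong Jahn–Teller driving force.
[Cr(NCS)₂(OH)₄]⁴−: Each isothiocyanate is −1; each hydroxide is −1; balancing the −4 overall charge requires Cr(II). Group 6 minus oxidation state 2 gives a d⁴ configuration. Hydroxide and isothiocyanate are weak-field ligands for a first-row metal, so the complex is high-spin. The t₂g³e_g¹ (high-spin) configuration has an unevenly filled e_g set; the Jahn–Teller theorem predicts a tetragonal distortion (typically axial elongation) to lift the degeneracy.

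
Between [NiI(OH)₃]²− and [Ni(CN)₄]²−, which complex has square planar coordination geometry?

[Ni(CN)₄]²−

For [NiI(OH)₃]²−: Ligand charges: each iodide is −1; each hydroxide is −1. With an overall charge of −2 the nickel centre must be in the +2 oxidation state. Group 10 minus oxidation state 2 gives a d⁸ configuration. Hydroxide and iodide are weak-field ligands. With weak-field ligands the CFSE gain from square planar is small, so a 3d d⁸ ion takes the sterically preferred tetrahedral geometry. → tetrahedral.
For [Ni(CN)₄]²−: Each cyanide is −1; balancing the −2 overall charge requires Ni(II). Ni sits in group 10, so the d-electron count is 10 − 2 = 8. Cyanide is a strong-field ligand (high in the spectrochemical series). A 3d d⁸ ion with strong-field ligands gains enough CFSE to favour square planar over tetrahedral. → square planar.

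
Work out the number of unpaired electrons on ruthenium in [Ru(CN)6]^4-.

Ligand charges: each cyanide is −1. With an overall charge of −4 the ruthenium centre must be in the +2 oxidation state.
Group 8 minus oxidation state 2 gives a d⁶ configuration.
The spin state decides the count: a 4d ion has a large Δₒ and is invariably low-spin.
An octahedral low-spin d⁶ ion is t₂g⁶e_g⁰, giving 0 unpaired electrons.

0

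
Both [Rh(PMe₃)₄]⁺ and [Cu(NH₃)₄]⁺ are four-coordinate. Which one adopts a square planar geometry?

For [Rh(PMe₃)₄]⁺: Trimethylphosphine is neutral; balancing the +1 overall charge requires Rh(I). Group 9 minus oxidation state 1 gives a d⁸ configuration. A 4d d⁸ ion has a large crystal-field splitting; square planar leaves the high-energy d_{x²−y²} orbital empty and maximises CFSE. → square planar.
For [Cu(NH₃)₄]⁺: Summing ligand charges against the +1 overall charge gives an oxidation state of +1 for copper. Cu sits in group 11, so the d-electron count is 11 − 1 = 10. A d¹⁰ ion has no crystal-field stabilisation preference between square planar and tetrahedral, so four ligands adopt the sterically favoured tetrahedral geometry. → tetrahedral.

[Rh(PMe₃)₄]⁺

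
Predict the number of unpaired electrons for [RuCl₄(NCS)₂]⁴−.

0

Ligand charges: each chloride is −1; each isothiocyanate is −1. With an overall charge of −4 the ruthenium centre must be in the +2 oxidation state.
Ru sits in group 8, so the d-electron count is 8 − 2 = 6.
The spin state decides the count: a 4d ion has a large Δₒ and is invariably low-spin.
An octahedral low-spin d⁶ ion is t₂g⁶e_g⁰, giving 0 unpaired electrons.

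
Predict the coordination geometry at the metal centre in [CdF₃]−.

trigonal planar

Ligand charges: each fluoride is −1. With an overall charge of −1 the cadmium centre must be in the +2 oxidation state.
Cadmium is a group-12 element; Cd(II) is therefore d¹⁰.
With 3 monodentate ligands the coordination number is 3.
Three ligands around a d¹⁰ centre minimise repulsion in a trigonal-planar arrangement.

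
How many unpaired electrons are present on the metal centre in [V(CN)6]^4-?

3

Each cyanide is −1; balancing the −4 overall charge requires V(II).
Group 5 minus oxidation state 2 gives a d³ configuration.
In an octahedral field the d³ configuration is t₂g³e_g⁰ (only one arrangement possible), giving 3 unpaired electrons.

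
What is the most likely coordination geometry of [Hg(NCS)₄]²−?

tetrahedral

Each isothiocyanate is −1; balancing the −2 overall charge requires Hg(II).
Mercury is a group-12 element; Hg(II) is therefore d¹⁰.
Coordination number: 4.
A d¹⁰ ion has no crystal-field stabilisation preference between square planar and tetrahedral, so four ligands adopt the sterically favoured tetrahedral geometry.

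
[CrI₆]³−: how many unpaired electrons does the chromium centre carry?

Ligand charges: each iodide is −1. With an overall charge of −3 the chromium centre must be in the +3 oxidation state.
Group 6 minus oxidation state 3 gives a d³ configuration.
In an octahedral field the d³ configuration is t₂g³e_g⁰ (only one arrangement possible), giving 3 unpaired electrons.

3 unpaired electrons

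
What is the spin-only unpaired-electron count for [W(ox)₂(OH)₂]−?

1 unpaired electron

Each oxalate is −2; each hydroxide is −1; balancing the −1 overall charge requires W(V).
W sits in group 6, so the d-electron count is 6 − 5 = 1.
Counting donor atoms: 2×oxalate (bidentate) → 4 donors; 2×hydroxide (monodentate) → 2 donors. Coordination number = 6.
In an octahedral field the d¹ configuration is t₂g¹e_g⁰ (only one arrangement possible), giving 1 unpaired electron.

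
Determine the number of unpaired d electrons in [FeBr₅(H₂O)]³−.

4 unpaired electrons

Summing ligand charges against the −3 overall charge gives an oxidation state of +2 for iron.
Fe sits in group 8, so the d-electron count is 8 − 2 = 6.
The spin state decides the count: Bromide is a weak-field ligand for a first-row metal, so the complex is high-spin.
An octahedral high-spin d⁶ ion is t₂g⁴e_g², giving 4 unpaired electrons.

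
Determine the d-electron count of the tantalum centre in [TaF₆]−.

d0

Ligand charges: each fluoride is −1. With an overall charge of −1 the tantalum centre must be in the +5 oxidation state.
Group 5 minus oxidation state 5 gives a d⁰ configuration.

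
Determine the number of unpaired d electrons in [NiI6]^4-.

2

Summing ligand charges against the −4 overall charge gives an oxidation state of +2 for nickel.
Group 10 minus oxidation state 2 gives a d⁸ configuration.
In an octahedral field the d⁸ configuration is t₂g⁶e_g² (only one arrangement possible), giving 2 unpaired electrons.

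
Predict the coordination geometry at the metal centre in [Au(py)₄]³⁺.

Ligand charges: pyridine is neutral. With an overall charge of +3 the gold centre must be in the +3 oxidation state.
Gold is a group-11 element; Au(III) is therefore d⁸.
With 4 monodentate ligands the coordination number is 4.
A 5d d⁸ ion has a large crystal-field splitting; square planar leaves the high-energy d_{x²−y²} orbital empty and maximises CFSE.

square planar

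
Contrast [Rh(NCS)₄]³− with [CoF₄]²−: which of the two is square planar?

For [Rh(NCS)₄]³−: Each isothiocyanate is −1; balancing the −3 overall charge requires Rh(I). Rh sits in group 9, so the d-electron count is 9 − 1 = 8. A 4d d⁸ ion has a large crystal-field splitting; square planar leaves the high-energy d_{x²−y²} orbital empty and maximises CFSE. → square planar.
For [CoF₄]²−: Summing ligand charges against the −2 overall charge gives an oxidation state of +2 for cobalt. Group 9 minus oxidation state 2 gives a d⁷ configuration. For a high-spin 3d d⁷ ion with weak-field ligands the small Δₜ gives little square-planar CFSE advantage, so four ligands adopt the sterically favoured tetrahedral geometry. → tetrahedral.

[Rh(NCS)₄]³−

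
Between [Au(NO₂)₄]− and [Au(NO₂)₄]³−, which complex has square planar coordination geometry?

For [Au(NO₂)₄]−: Ligand charges: each nitro (N-bound nitrite) is −1. With an overall charge of −1 the gold centre must be in the +3 oxidation state. Group 11 minus oxidation state 3 gives a d⁸ configuration. A 5d d⁸ ion has a large crystal-field splitting; square planar leaves the high-energy d_{x²−y²} orbital empty and maximises CFSE. → square planar.
For [Au(NO₂)₄]³−: Each nitro (N-bound nitrite) is −1; balancing the −3 overall charge requires Au(I). Gold is a group-11 element; Au(I) is therefore d¹⁰. A d¹⁰ ion has no crystal-field stabilisation preference between square planar and tetrahedral, so four ligands adopt the sterically favoured tetrahedral geometry. → tetrahedral.

[Au(NO₂)₄]−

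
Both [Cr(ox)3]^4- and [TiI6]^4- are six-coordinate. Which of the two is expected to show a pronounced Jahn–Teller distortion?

[Cr(ox)3]^4-

[Cr(ox)3]^4-: Each oxalate is −2; balancing the −4 overall charge requires Cr(II). Group 6 minus oxidation state 2 gives a d⁴ configuration. Oxalate is a weak-field ligand for a first-row metal, so the complex is high-spin. The t₂g³e_g¹ (high-spin) configuration has an unevenly filled e_g set; the Jahn–Teller theorem predicts a tetragonal distortion (typically axial elongation) to lift the degeneracy.
[TiI6]^4-: Summing ligand charges against the −4 overall charge gives an oxidation state of +2 for titanium. Titanium is a group-4 element; Ti(II) is therefore d². The d² configuration leaves the e_g set evenly filled (or empty) — no strong Jahn–Teller driving force.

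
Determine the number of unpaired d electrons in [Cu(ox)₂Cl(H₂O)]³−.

1

Ligand charges: each oxalate is −2; each chloride is −1; water is neutral. With an overall charge of −3 the copper centre must be in the +2 oxidation state.
Copper is a group-11 element; Cu(II) is therefore d⁹.
Counting donor atoms: 2×oxalate (bidentate) → 4 donors; 1×chloride (monodentate) → 1 donor; 1×water (monodentate) → 1 donor. Coordination number = 6.
In an octahedral field the d⁹ configuration is t₂g⁶e_g³ (only one arrangement possible), giving 1 unpaired electron.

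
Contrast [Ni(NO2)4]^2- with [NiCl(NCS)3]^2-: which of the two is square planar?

For [Ni(NO2)4]^2-: Ligand charges: each nitro (N-bound nitrite) is −1. With an overall charge of −2 the nickel centre must be in the +2 oxidation state. Nickel is a group-10 element; Ni(II) is therefore d⁸. Nitro (N-bound nitrite) is a strong-field ligand (high in the spectrochemical series). A 3d d⁸ ion with strong-field ligands gains enough CFSE to favour square planar over tetrahedral. → square planar.
For [NiCl(NCS)3]^2-: Summing ligand charges against the −2 overall charge gives an oxidation state of +2 for nickel. Nickel is a group-10 element; Ni(II) is therefore d⁸. Chloride and isothiocyanate are weak-field ligands. With weak-field ligands the CFSE gain from square planar is small, so a 3d d⁸ ion takes the sterically preferred tetrahedral geometry. → tetrahedral.

[Ni(NO2)4]^2-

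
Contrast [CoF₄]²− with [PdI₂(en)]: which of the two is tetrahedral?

For [CoF₄]²−: Each fluoride is −1; balancing the −2 overall charge requires Co(II). Cobalt is a group-9 element; Co(II) is therefore d⁷. For a high-spin 3d d⁷ ion with weak-field ligands the small Δₜ gives little square-planar CFSE advantage, so four ligands adopt the sterically favoured tetrahedral geometry. → tetrahedral.
For [PdI₂(en)]: Each iodide is −1; ethylenediamine is neutral; balancing the 0 overall charge requires Pd(II). Group 10 minus oxidation state 2 gives a d⁸ configuration. A 4d d⁸ ion has a large crystal-field splitting; square planar leaves the high-energy d_{x²−y²} orbital empty and maximises CFSE. → square planar.

[CoF₄]²−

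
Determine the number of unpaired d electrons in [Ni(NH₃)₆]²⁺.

2

Summing ligand charges against the +2 overall charge gives an oxidation state of +2 for nickel.
Group 10 minus oxidation state 2 gives a d⁸ configuration.
In an octahedral field the d⁸ configuration is t₂g⁶e_g² (only one arrangement possible), giving 2 unpaired electrons.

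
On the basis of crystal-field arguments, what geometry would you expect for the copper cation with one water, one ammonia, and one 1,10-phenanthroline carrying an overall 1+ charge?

tetrahedral

Water is neutral; ammonia is neutral; 1,10-phenanthroline is neutral; balancing the +1 overall charge requires Cu(I).
Copper is a group-11 element; Cu(I) is therefore d¹⁰.
Counting donor atoms: 1×water (monodentate) → 1 donor; 1×ammonia (monodentate) → 1 donor; 1×1,10-phenanthroline (bidentate) → 2 donors. Coordination number = 4.
A d¹⁰ ion has no crystal-field stabilisation preference between square planar and tetrahedral, so four ligands adopt the sterically favoured tetrahedral geometry.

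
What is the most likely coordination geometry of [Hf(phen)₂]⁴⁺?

tetrahedral

1,10-phenanthroline is neutral; balancing the +4 overall charge requires Hf(IV).
Group 4 minus oxidation state 4 gives a d⁰ configuration.
Counting donor atoms: 2×1,10-phenanthroline (bidentate) → 4 donors. Coordination number = 4.
A d⁰ ion has no crystal-field stabilisation preference between square planar and tetrahedral, so four ligands adopt the sterically favoured tetrahedral geometry.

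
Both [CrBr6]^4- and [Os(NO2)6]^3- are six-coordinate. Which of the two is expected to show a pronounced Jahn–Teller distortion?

[CrBr6]^4-: Summing ligand charges against the −4 overall charge gives an oxidation state of +2 for chromium. Chromium is a group-6 element; Cr(II) is therefore d⁴. Bromide is a weak-field ligand for a first-row metal, so the complex is high-spin. The t₂g³e_g¹ (high-spin) configuration has an unevenly filled e_g set; the Jahn–Teller theorem predicts a tetragonal distortion (typically axial elongation) to lift the degeneracy.
[Os(NO2)6]^3-: Summing ligand charges against the −3 overall charge gives an oxidation state of +3 for osmium. Osmium is a group-8 element; Os(III) is therefore d⁵. A 5d ion has a large Δₒ and is invariably low-spin. The d⁵ configuration leaves the e_g set evenly filled (or empty) — no strong Jahn–Teller driving force.

[CrBr6]^4-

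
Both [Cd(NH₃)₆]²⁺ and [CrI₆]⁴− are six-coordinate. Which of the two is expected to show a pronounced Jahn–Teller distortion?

[Cd(NH₃)₆]²⁺: Ammonia is neutral; balancing the +2 overall charge requires Cd(II). Cadmium is a group-12 element; Cd(II) is therefore d¹⁰. The d¹⁰ configuration leaves the e_g set evenly filled (or empty) — no strong Jahn–Teller driving force.
[CrI₆]⁴−: Each iodide is −1; balancing the −4 overall charge requires Cr(II). Cr sits in group 6, so the d-electron count is 6 − 2 = 4. Iodide is a weak-field ligand for a first-row metal, so the complex is high-spin. The t₂g³e_g¹ (high-spin) configuration has an unevenly filled e_g set; the Jahn–Teller theorem predicts a tetragonal distortion (typically axial elongation) to lift the degeneracy.

[CrI₆]⁴−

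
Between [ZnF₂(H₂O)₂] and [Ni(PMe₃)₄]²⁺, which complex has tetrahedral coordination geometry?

For [ZnF₂(H₂O)₂]: Summing ligand charges against the 0 overall charge gives an oxidation state of +2 for zinc. Group 12 minus oxidation state 2 gives a d¹⁰ configuration. A d¹⁰ ion has no crystal-field stabilisation preference between square planar and tetrahedral, so four ligands adopt the sterically favoured tetrahedral geometry. → tetrahedral.
For [Ni(PMe₃)₄]²⁺: Ligand charges: trimethylphosphine is neutral. With an overall charge of +2 the nickel centre must be in the +2 oxidation state. Group 10 minus oxidation state 2 gives a d⁸ configuration. Trimethylphosphine is a strong-field ligand (high in the spectrochemical series). A 3d d⁸ ion with strong-field ligands gains enough CFSE to favour square planar over tetrahedral. → square planar.

[ZnF₂(H₂O)₂]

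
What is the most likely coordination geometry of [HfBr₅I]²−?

Ligand charges: each bromide is −1; each iodide is −1. With an overall charge of −2 the hafnium centre must be in the +4 oxidation state.
Hafnium is a group-4 element; Hf(IV) is therefore d⁰.
Coordination number: 6.
Six donors around a single metal centre give an octahedral coordination sphere.

octahedral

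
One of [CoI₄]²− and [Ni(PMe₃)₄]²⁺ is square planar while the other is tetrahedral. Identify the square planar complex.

For [CoI₄]²−: Each iodide is −1; balancing the −2 overall charge requires Co(II). Group 9 minus oxidation state 2 gives a d⁷ configuration. For a high-spin 3d d⁷ ion with weak-field ligands the small Δₜ gives little square-planar CFSE advantage, so four ligands adopt the sterically favoured tetrahedral geometry. → tetrahedral.
For [Ni(PMe₃)₄]²⁺: Ligand charges: trimethylphosphine is neutral. With an overall charge of +2 the nickel centre must be in the +2 oxidation state. Group 10 minus oxidation state 2 gives a d⁸ configuration. Trimethylphosphine is a strong-field ligand (high in the spectrochemical series). A 3d d⁸ ion with strong-field ligands gains enough CFSE to favour square planar over tetrahedral. → square planar.

[Ni(PMe₃)₄]²⁺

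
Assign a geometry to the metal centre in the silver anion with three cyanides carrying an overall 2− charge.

trigonal planar

Summing ligand charges against the −2 overall charge gives an oxidation state of +1 for silver.
Ag sits in group 11, so the d-electron count is 11 − 1 = 10.
Coordination number: 3.
Three ligands around a d¹⁰ centre minimise repulsion in a trigonal-planar arrangement.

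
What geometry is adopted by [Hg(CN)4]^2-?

Ligand charges: each cyanide is −1. With an overall charge of −2 the mercury centre must be in the +2 oxidation state.
Hg sits in group 12, so the d-electron count is 12 − 2 = 10.
Coordination number: 4.
A d¹⁰ ion has no crystal-field stabilisation preference between square planar and tetrahedral, so four ligands adopt the sterically favoured tetrahedral geometry.

tetrahedral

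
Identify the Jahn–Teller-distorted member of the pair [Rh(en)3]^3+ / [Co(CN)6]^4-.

[Co(CN)6]^4-

[Rh(en)3]^3+: Ligand charges: ethylenediamine is neutral. With an overall charge of +3 the rhodium centre must be in the +3 oxidation state. Group 9 minus oxidation state 3 gives a d⁶ configuration. A 4d ion has a large Δₒ and is invariably low-spin. The d⁶ configuration leaves the e_g set evenly filled (or empty) — no strong Jahn–Teller driving force.
[Co(CN)6]^4-: Each cyanide is −1; balancing the −4 overall charge requires Co(II). Co sits in group 9, so the d-electron count is 9 − 2 = 7. Cyanide is a strong-field ligand (high in the spectrochemical series) for a first-row metal, so the complex is low-spin. The t₂g⁶e_g¹ (low-spin) configuration has an unevenly filled e_g set; the Jahn–Teller theorem predicts a tetragonal distortion (typically axial elongation) to lift the degeneracy.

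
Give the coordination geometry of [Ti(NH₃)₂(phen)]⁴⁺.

tetrahedral

Summing ligand charges against the +4 overall charge gives an oxidation state of +4 for titanium.
Ti sits in group 4, so the d-electron count is 4 − 4 = 0.
Counting donor atoms: 2×ammonia (monodentate) → 2 donors; 1×1,10-phenanthroline (bidentate) → 2 donors. Coordination number = 4.
A d⁰ ion has no crystal-field stabilisation preference between square planar and tetrahedral, so four ligands adopt the sterically favoured tetrahedral geometry.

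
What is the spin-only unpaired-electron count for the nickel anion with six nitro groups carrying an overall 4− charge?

Ligand charges: each nitro (N-bound nitrite) is −1. With an overall charge of −4 the nickel centre must be in the +2 oxidation state.
Group 10 minus oxidation state 2 gives a d⁸ configuration.
In an octahedral field the d⁸ configuration is t₂g⁶e_g² (only one arrangement possible), giving 2 unpaired electrons.

2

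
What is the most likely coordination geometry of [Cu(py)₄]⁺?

tetrahedral

Pyridine is neutral; balancing the +1 overall charge requires Cu(I).
Group 11 minus oxidation state 1 gives a d¹⁰ configuration.
Coordination number: 4.
A d¹⁰ ion has no crystal-field stabilisation preference between square planar and tetrahedral, so four ligands adopt the sterically favoured tetrahedral geometry.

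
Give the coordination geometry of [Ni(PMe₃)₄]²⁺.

square planar

Ligand charges: trimethylphosphine is neutral. With an overall charge of +2 the nickel centre must be in the +2 oxidation state.
Ni sits in group 10, so the d-electron count is 10 − 2 = 8.
Coordination number: 4.
Trimethylphosphine is a strong-field ligand (high in the spectrochemical series).
A 3d d⁸ ion with strong-field ligands gains enough CFSE to favour square planar over tetrahedral.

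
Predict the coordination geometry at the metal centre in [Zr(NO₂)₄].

tetrahedral

Each nitro (N-bound nitrite) is −1; balancing the 0 overall charge requires Zr(IV).
Group 4 minus oxidation state 4 gives a d⁰ configuration.
Coordination number: 4.
A d⁰ ion has no crystal-field stabilisation preference between square planar and tetrahedral, so four ligands adopt the sterically favoured tetrahedral geometry.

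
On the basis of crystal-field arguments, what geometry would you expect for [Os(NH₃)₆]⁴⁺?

octahedral

Ammonia is neutral; balancing the +4 overall charge requires Os(IV).
Osmium is a group-8 element; Os(IV) is therefore d⁴.
Coordination number: 6.
Six donors around a single metal centre give an octahedral coordination sphere.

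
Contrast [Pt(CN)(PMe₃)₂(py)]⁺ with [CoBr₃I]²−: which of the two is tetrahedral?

For [Pt(CN)(PMe₃)₂(py)]⁺: Ligand charges: each cyanide is −1; trimethylphosphine is neutral; pyridine is neutral. With an overall charge of +1 the platinum centre must be in the +2 oxidation state. Pt sits in group 10, so the d-electron count is 10 − 2 = 8. A 5d d⁸ ion has a large crystal-field splitting; square planar leaves the high-energy d_{x²−y²} orbital empty and maximises CFSE. → square planar.
For [CoBr₃I]²−: Each bromide is −1; each iodide is −1; balancing the −2 overall charge requires Co(II). Co sits in group 9, so the d-electron count is 9 − 2 = 7. For a high-spin 3d d⁷ ion with weak-field ligands the small Δₜ gives little square-planar CFSE advantage, so four ligands adopt the sterically favoured tetrahedral geometry. → tetrahedral.

[CoBr₃I]²−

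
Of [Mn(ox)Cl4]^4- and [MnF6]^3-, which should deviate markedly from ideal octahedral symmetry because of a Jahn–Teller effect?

[MnF6]^3-

[Mn(ox)Cl4]^4-: Ligand charges: each oxalate is −2; each chloride is −1. With an overall charge of −4 the manganese centre must be in the +2 oxidation state. Manganese is a group-7 element; Mn(II) is therefore d⁵. Chloride and oxalate are weak-field ligands for a first-row metal, so the complex is high-spin. The d⁵ configuration leaves the e_g set evenly filled (or empty) — no strong Jahn–Teller driving force.
[MnF6]^3-: Ligand charges: each fluoride is −1. With an overall charge of −3 the manganese centre must be in the +3 oxidation state. Group 7 minus oxidation state 3 gives a d⁴ configuration. Fluoride is a weak-field ligand for a first-row metal, so the complex is high-spin. The t₂g³e_g¹ (high-spin) configuration has an unevenly filled e_g set; the Jahn–Teller theorem predicts a tetragonal distortion (typically axial elongation) to lift the degeneracy.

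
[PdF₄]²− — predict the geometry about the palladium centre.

Summing ligand charges against the −2 overall charge gives an oxidation state of +2 for palladium.
Group 10 minus oxidation state 2 gives a d⁸ configuration.
With 4 monodentate ligands the coordination number is 4.
A 4d d⁸ ion has a large crystal-field splitting; square planar leaves the high-energy d_{x²−y²} orbital empty and maximises CFSE.

square planar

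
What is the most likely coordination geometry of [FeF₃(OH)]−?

tetrahedral

Summing ligand charges against the −1 overall charge gives an oxidation state of +3 for iron.
Fe sits in group 8, so the d-electron count is 8 − 3 = 5.
Coordination number: 4.
Fluoride and hydroxide are weak-field ligands.
A high-spin d⁵ ion has zero CFSE in either geometry, so four ligands adopt the sterically favoured tetrahedral geometry.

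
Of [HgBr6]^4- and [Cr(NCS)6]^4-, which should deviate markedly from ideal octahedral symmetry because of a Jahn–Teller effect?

[Cr(NCS)6]^4-

[HgBr6]^4-: Each bromide is −1; balancing the −4 overall charge requires Hg(II). Mercury is a group-12 element; Hg(II) is therefore d¹⁰. The d¹⁰ configuration leaves the e_g set evenly filled (or empty) — no strong Jahn–Teller driving force.
[Cr(NCS)6]^4-: Each isothiocyanate is −1; balancing the −4 overall charge requires Cr(II). Cr sits in group 6, so the d-electron count is 6 − 2 = 4. Isothiocyanate is a weak-field ligand for a first-row metal, so the complex is high-spin. The t₂g³e_g¹ (high-spin) configuration has an unevenly filled e_g set; the Jahn–Teller theorem predicts a tetragonal distortion (typically axial elongation) to lift the degeneracy.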